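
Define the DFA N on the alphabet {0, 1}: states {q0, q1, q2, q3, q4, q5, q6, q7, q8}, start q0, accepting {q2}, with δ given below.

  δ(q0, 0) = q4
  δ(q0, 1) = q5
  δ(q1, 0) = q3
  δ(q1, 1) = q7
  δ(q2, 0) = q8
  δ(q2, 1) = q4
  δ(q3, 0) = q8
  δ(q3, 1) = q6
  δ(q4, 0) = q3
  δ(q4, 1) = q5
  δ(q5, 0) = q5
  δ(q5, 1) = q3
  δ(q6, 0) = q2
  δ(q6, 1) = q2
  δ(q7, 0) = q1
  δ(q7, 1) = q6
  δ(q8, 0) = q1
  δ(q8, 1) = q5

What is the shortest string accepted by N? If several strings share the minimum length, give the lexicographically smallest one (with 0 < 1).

0010

A breadth-first search from q0 reaches an accepting state first via the path q0 → q4 → q3 → q6 → q2 on input 0010.
No string of length < 4 is accepted (BFS exhausts all shorter strings without reaching an accepting state), and 0010 is the lexicographically least accepting string of length 4.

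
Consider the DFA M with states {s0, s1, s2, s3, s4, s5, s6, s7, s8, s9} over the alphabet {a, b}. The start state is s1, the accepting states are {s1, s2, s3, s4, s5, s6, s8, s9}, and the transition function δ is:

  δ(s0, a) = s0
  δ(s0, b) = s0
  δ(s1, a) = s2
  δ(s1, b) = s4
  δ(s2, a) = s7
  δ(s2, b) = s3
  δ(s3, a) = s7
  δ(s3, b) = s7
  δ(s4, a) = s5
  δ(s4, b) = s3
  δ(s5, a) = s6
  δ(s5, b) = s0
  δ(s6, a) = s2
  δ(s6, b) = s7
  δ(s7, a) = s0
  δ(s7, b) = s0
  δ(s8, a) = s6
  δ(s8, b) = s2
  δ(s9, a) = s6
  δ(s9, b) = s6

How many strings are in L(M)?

The useful subgraph on states {s1, s2, s3, s4, s5, s6} is acyclic, so L(M) is finite; the longest accepting path visits 6 useful states, giving maximum string length 5.
Counting accepting paths from s1 by length: 1 of length 0, 2 of length 1, 3 of length 2, 1 of length 3, 1 of length 4, 1 of length 5. Total 9.

9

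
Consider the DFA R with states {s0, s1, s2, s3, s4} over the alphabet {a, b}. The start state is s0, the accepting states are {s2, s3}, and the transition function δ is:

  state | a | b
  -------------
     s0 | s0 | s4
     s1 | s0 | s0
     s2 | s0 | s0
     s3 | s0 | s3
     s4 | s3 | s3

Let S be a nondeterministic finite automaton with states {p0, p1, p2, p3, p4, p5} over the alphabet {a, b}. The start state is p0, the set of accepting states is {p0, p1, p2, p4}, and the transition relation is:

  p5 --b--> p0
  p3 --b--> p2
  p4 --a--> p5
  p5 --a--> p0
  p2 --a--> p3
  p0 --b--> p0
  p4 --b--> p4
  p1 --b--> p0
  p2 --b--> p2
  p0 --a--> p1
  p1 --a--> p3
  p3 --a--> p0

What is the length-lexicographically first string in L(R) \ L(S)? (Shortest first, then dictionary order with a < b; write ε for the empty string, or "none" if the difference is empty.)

The string aaba is accepted by R but not by S.
No shorter string lies in the difference, and aaba is the lexicographically first length-4 string in L(R) \ L(S).

aaba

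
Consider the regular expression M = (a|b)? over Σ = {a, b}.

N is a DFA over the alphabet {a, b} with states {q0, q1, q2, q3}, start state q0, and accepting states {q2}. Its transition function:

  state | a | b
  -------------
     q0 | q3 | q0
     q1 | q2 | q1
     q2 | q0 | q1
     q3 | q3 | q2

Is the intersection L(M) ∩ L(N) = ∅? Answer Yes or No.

Converting the expression M to a DFA (subset construction, then merging equivalent states) gives the minimal DFA with states {m0, m1, m2}, start state m0, accepting states {m0, m1} and transitions m0: a→m1, b→m1; m1: a→m2, b→m2; m2: a→m2, b→m2.
Exploring the product automaton M × N from the start pair (m0, q0), following both machines on each input symbol, reaches 7 state pairs: (m0, q0), (m1, q3), (m1, q0), (m2, q3), (m2, q2), (m2, q0), (m2, q1).
M accepts in {m0, m1} and N accepts in {q2}; no reachable pair has both components accepting, so no string drives both machines to acceptance simultaneously and L(M) ∩ L(N) = ∅.
So no string is accepted by both, and the intersection is empty.

Yes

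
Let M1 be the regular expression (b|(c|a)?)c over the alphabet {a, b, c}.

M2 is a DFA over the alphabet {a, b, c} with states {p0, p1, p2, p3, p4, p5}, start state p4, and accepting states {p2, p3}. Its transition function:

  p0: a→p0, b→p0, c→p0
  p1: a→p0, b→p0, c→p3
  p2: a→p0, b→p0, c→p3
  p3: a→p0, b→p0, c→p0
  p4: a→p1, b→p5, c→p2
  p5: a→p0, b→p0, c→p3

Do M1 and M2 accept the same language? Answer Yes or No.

Converting the expression M1 to a DFA (subset construction, then merging equivalent states) gives the minimal DFA with states {r0, r1, r2, r3, r4}, start state r0, accepting states {r2, r4} and transitions r0: a→r1, b→r1, c→r2; r1: a→r3, b→r3, c→r4; r2: a→r3, b→r3, c→r4; r3: a→r3, b→r3, c→r3; r4: a→r3, b→r3, c→r3.
Exploring the product automaton M1 × M2 from the start pair (r0, p4), following both machines on each input symbol, reaches 6 state pairs: (r0, p4), (r1, p1), (r1, p5), (r2, p2), (r3, p0), (r4, p3).
M1 accepts in {r2, r4} and M2 accepts in {p2, p3}. In every reachable pair the two components are either both accepting — (r2, p2), (r4, p3) — or both non-accepting, so no string is accepted by exactly one of the machines: L(M1) \ L(M2) and L(M2) \ L(M1) are both empty.
Hence every string is accepted by M1 iff it is accepted by M2, and the two languages coincide.

Yes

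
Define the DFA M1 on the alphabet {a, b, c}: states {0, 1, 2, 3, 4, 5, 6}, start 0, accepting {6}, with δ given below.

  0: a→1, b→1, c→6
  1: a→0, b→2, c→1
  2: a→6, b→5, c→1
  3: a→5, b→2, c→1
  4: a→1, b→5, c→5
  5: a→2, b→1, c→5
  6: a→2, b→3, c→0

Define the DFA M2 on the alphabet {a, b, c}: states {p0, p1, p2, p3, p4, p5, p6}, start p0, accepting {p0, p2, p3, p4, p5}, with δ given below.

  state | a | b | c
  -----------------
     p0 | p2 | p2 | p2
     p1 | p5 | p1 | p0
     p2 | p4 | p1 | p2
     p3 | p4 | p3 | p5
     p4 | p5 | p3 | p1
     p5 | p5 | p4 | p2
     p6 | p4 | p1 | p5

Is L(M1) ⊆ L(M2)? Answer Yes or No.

No

The string aac is in L(M1) but not in L(M2).
So L(M1) ⊄ L(M2).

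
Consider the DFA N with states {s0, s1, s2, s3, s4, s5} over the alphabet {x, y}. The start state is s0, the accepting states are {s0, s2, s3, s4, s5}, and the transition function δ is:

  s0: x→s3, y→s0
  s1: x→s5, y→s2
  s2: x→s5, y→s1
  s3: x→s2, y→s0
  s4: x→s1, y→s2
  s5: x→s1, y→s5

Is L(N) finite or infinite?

State s0 is reachable from the start and can reach an accepting state, and it lies on the cycle s0 → s0.
Traversing that cycle any number of times yields accepted strings of unbounded length, so the language is infinite.

infinite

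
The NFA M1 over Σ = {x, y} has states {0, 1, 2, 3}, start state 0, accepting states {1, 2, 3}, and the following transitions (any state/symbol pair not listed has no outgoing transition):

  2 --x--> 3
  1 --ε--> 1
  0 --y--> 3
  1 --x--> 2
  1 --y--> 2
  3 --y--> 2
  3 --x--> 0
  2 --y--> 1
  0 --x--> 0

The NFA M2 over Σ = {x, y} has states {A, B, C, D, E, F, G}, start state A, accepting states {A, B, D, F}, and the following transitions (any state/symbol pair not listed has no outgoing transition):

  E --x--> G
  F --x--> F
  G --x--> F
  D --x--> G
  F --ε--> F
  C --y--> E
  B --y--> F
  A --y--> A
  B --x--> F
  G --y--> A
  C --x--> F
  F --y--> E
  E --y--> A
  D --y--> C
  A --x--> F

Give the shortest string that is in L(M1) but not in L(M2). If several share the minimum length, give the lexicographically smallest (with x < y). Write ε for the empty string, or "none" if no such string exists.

xy

The string xy is accepted by M1 but not by M2.
No shorter string lies in the difference, and xy is the lexicographically first length-2 string in L(M1) \ L(M2).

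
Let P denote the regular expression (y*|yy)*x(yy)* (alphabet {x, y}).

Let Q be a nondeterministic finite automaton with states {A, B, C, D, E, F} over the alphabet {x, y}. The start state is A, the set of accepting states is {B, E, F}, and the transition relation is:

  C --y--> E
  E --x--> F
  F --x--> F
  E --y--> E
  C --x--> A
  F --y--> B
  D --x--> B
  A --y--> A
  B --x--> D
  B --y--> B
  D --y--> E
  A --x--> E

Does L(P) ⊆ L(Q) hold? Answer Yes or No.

Yes

Converting the expression P to a DFA (subset construction, then merging equivalent states) gives the minimal DFA with states {p0, p1, p2, p3}, start state p0, accepting states {p1} and transitions p0: x→p1, y→p0; p1: x→p2, y→p3; p2: x→p2, y→p2; p3: x→p2, y→p1.
Exploring the product automaton P × Q from the start pair (p0, A), following both machines on each input symbol, reaches 7 state pairs: (p0, A), (p1, E), (p2, F), (p3, E), (p2, B), (p2, D), (p2, E).
P accepts in {p1} and Q accepts in {B, E, F}. The reachable pairs whose P-component is accepting are (p1, E); in each of them the Q-component is accepting too, so the product for L(P) \ L(Q) (P-component accepting, Q-component rejecting) has no reachable accepting pair and the difference is empty.
Hence every string in L(P) is also in L(Q).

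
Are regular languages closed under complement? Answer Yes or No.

Take a complete DFA for L and swap accepting and non-accepting states; the resulting DFA accepts exactly Σ* \ L.
So the regular languages are closed under complement.

Yes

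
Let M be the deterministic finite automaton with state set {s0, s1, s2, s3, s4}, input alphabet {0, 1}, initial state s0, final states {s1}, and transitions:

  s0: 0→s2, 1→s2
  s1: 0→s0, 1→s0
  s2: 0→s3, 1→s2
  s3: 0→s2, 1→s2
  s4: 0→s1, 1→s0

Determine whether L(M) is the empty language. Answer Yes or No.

The states reachable from the start state are {s0, s2, s3}.
None of the accepting states {s1} is reachable, so no string is accepted and L(M) = ∅.

Yes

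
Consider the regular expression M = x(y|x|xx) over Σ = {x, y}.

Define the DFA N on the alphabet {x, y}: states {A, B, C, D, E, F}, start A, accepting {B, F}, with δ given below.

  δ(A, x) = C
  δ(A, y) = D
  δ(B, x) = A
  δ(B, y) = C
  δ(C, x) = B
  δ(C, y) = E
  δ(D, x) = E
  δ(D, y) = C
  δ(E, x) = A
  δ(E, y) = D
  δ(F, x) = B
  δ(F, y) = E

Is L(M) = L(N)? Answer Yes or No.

The string xy is accepted by M but rejected by N.
So L(M) ≠ L(N).

No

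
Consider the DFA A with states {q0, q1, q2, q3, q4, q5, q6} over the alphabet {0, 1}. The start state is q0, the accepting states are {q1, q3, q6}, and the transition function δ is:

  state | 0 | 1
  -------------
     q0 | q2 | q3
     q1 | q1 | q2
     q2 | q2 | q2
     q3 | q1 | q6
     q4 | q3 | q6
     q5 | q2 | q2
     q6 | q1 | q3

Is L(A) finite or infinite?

infinite

State q1 is reachable from the start and can reach an accepting state, and it lies on the cycle q1 → q1.
Traversing that cycle any number of times yields accepted strings of unbounded length, so the language is infinite.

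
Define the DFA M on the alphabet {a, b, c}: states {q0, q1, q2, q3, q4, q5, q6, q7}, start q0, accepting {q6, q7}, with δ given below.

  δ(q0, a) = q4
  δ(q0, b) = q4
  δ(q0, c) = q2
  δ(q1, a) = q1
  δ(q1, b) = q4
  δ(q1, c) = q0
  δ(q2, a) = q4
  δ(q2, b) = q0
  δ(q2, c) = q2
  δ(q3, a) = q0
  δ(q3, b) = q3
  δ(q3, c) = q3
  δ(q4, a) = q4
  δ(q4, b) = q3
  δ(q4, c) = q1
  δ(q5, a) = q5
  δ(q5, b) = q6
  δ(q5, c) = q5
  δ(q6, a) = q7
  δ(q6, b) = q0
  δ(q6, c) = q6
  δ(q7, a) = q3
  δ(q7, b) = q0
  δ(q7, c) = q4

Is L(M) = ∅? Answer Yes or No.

Yes

The states reachable from the start state are {q0, q1, q2, q3, q4}.
None of the accepting states {q6, q7} is reachable, so no string is accepted and L(M) = ∅.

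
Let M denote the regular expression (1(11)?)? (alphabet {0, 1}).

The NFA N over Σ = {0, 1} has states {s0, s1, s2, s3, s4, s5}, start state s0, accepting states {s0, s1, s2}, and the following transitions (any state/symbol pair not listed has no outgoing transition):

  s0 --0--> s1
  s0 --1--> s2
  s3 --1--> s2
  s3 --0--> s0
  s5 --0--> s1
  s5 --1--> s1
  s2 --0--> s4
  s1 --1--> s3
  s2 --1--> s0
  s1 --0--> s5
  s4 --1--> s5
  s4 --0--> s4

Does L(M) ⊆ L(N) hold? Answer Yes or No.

Yes

Converting the expression M to a DFA (subset construction, then merging equivalent states) gives the minimal DFA with states {m0, m1, m2, m3, m4}, start state m0, accepting states {m0, m2, m4} and transitions m0: 0→m1, 1→m2; m1: 0→m1, 1→m1; m2: 0→m1, 1→m3; m3: 0→m1, 1→m4; m4: 0→m1, 1→m1.
Exploring the product automaton M × N from the start pair (m0, s0), following both machines on each input symbol, reaches 10 state pairs: (m0, s0), (m1, s1), (m2, s2), (m1, s5), (m1, s3), (m1, s4), (m3, s0), (m1, s0), (m1, s2), (m4, s2).
M accepts in {m0, m2, m4} and N accepts in {s0, s1, s2}. The reachable pairs whose M-component is accepting are (m0, s0), (m2, s2), (m4, s2); in each of them the N-component is accepting too, so the product for L(M) \ L(N) (M-component accepting, N-component rejecting) has no reachable accepting pair and the difference is empty.
Hence every string in L(M) is also in L(N).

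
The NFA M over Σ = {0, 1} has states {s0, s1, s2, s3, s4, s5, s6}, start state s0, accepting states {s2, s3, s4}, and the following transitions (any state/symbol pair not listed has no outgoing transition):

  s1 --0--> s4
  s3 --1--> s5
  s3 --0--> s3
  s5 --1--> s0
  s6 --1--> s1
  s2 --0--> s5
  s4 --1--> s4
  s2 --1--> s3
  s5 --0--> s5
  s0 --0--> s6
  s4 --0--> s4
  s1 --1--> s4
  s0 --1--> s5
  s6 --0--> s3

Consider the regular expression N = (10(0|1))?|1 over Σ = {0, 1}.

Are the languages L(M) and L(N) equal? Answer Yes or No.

No

The string 00 is accepted by M but rejected by N.
So L(M) ≠ L(N).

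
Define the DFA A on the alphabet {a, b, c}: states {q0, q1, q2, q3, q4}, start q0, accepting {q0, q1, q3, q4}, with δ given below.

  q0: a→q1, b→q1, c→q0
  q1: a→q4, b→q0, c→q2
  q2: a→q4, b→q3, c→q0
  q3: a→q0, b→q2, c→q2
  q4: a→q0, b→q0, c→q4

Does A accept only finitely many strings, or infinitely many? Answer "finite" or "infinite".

infinite

State q0 is reachable from the start and can reach an accepting state, and it lies on the cycle q0 → q0.
Traversing that cycle any number of times yields accepted strings of unbounded length, so the language is infinite.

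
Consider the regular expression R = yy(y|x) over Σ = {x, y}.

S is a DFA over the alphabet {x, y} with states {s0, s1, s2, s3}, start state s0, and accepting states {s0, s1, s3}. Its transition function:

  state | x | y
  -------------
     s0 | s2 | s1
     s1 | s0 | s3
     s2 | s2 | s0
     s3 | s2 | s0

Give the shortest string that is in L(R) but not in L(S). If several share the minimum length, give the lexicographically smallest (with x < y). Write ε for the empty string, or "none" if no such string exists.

The string yyx is accepted by R but not by S.
No shorter string lies in the difference, and yyx is the lexicographically first length-3 string in L(R) \ L(S).

yyx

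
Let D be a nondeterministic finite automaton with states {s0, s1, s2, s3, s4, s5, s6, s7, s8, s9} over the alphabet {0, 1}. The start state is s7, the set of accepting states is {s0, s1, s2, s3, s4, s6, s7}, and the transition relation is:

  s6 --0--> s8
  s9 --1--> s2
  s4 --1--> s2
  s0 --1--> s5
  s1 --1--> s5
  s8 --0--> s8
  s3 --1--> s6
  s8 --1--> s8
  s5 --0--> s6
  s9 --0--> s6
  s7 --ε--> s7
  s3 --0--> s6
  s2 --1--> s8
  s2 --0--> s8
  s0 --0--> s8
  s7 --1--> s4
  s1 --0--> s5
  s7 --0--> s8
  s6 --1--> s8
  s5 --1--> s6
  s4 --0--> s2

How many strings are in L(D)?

The useful subgraph on states {s2, s4, s7} is acyclic, so L(D) is finite; the longest accepting path visits 3 useful states, giving maximum string length 2.
Counting accepting paths from s7 by length: 1 of length 0, 1 of length 1, 2 of length 2. Total 4.

4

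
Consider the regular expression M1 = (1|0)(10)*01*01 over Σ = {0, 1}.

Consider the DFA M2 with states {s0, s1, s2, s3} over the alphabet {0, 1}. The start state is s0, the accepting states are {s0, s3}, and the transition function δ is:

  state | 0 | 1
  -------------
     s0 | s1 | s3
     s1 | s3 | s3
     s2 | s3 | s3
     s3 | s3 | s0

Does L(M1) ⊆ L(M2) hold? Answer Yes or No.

Converting the expression M1 to a DFA (subset construction, then merging equivalent states) gives the minimal DFA with states {r0, r1, r2, r3, r4, r5, r6}, start state r0, accepting states {r6} and transitions r0: 0→r1, 1→r1; r1: 0→r2, 1→r3; r2: 0→r4, 1→r2; r3: 0→r1, 1→r5; r4: 0→r5, 1→r6; r5: 0→r5, 1→r5; r6: 0→r5, 1→r5.
Exploring the product automaton M1 × M2 from the start pair (r0, s0), following both machines on each input symbol, reaches 14 state pairs: (r0, s0), (r1, s1), (r1, s3), (r2, s3), (r3, s3), (r3, s0), (r4, s3), (r2, s0), (r5, s0), (r5, s3), (r6, s0), (r4, s1), (r5, s1), (r6, s3).
M1 accepts in {r6} and M2 accepts in {s0, s3}. The reachable pairs whose M1-component is accepting are (r6, s0), (r6, s3); in each of them the M2-component is accepting too, so the product for L(M1) \ L(M2) (M1-component accepting, M2-component rejecting) has no reachable accepting pair and the difference is empty.
Hence every string in L(M1) is also in L(M2).

Yes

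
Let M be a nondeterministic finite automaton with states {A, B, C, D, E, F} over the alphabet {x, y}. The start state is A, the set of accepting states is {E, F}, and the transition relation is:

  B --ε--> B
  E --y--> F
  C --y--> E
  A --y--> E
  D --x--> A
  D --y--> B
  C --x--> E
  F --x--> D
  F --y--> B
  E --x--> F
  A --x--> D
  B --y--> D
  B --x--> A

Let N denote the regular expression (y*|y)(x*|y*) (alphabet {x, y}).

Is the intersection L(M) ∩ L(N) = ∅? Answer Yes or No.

The string y is accepted by both M and N.
Hence L(M) ∩ L(N) ≠ ∅.

No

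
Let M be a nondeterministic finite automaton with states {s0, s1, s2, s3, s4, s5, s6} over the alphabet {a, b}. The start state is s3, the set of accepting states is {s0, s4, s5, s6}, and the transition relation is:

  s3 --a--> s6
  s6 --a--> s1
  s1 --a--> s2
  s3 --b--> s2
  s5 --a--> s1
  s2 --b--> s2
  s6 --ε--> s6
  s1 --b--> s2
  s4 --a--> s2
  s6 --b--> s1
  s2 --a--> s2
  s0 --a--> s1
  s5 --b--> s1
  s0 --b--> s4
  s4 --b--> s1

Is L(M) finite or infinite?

finite

The useful states (reachable from s3 and able to reach an accepting state) are {s3, s6}.
Restricted to these states the transition graph has no cycle, so every accepting path has bounded length and L is finite.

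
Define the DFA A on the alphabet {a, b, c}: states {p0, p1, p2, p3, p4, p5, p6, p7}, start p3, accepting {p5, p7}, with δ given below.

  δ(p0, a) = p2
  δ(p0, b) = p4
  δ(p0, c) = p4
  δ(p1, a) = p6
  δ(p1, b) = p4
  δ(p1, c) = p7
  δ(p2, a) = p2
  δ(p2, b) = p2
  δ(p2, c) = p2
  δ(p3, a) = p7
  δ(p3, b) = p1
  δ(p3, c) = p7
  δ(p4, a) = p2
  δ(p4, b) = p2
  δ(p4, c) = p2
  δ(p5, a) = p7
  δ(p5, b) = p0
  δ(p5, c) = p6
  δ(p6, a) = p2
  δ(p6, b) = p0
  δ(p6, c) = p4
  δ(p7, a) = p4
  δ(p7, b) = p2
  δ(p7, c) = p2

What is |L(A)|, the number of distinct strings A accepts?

3

The useful subgraph on states {p1, p3, p7} is acyclic, so L(A) is finite; the longest accepting path visits 3 useful states, giving maximum string length 2.
Counting accepting paths from p3 by length: 2 of length 1, 1 of length 2. Total 3.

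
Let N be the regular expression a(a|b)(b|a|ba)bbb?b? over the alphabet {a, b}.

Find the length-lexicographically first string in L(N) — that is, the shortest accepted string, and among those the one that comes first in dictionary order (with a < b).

aaabb

By inspection of the expression, no string of length less than 5 matches, and aaabb is the lexicographically first match of length 5.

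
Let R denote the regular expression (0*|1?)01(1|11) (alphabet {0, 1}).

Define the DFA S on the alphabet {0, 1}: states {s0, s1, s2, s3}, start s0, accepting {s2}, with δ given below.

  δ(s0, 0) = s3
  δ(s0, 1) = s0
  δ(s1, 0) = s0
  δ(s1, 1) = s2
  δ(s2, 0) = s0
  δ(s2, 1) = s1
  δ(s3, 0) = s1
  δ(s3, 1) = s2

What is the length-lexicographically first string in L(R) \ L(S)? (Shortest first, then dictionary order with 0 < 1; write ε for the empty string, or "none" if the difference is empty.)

The string 011 is accepted by R but not by S.
No shorter string lies in the difference, and 011 is the lexicographically first length-3 string in L(R) \ L(S).

011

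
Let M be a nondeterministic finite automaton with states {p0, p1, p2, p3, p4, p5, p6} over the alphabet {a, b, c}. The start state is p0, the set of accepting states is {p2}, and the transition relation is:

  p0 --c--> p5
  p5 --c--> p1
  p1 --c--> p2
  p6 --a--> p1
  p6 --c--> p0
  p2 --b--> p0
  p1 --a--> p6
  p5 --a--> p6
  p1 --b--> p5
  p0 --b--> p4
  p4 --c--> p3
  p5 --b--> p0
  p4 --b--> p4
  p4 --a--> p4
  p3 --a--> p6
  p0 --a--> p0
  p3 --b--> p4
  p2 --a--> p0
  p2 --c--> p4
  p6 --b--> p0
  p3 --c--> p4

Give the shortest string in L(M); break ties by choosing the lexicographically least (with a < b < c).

ccc

A breadth-first search from p0 reaches an accepting state first via the path p0 → p5 → p1 → p2 on input ccc.
No string of length < 3 is accepted (BFS exhausts all shorter strings without reaching an accepting state), and ccc is the lexicographically least accepting string of length 3.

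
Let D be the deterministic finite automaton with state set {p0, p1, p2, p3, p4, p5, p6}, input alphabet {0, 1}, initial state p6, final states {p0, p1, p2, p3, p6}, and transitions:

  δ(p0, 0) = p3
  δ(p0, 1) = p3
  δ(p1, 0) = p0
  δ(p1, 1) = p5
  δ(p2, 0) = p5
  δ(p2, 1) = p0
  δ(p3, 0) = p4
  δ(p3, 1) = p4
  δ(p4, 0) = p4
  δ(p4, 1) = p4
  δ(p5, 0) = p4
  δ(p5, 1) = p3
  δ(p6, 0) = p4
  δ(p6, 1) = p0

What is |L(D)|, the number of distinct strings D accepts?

4

The useful subgraph on states {p0, p3, p6} is acyclic, so L(D) is finite; the longest accepting path visits 3 useful states, giving maximum string length 2.
Counting accepting paths from p6 by length: 1 of length 0, 1 of length 1, 2 of length 2. Total 4.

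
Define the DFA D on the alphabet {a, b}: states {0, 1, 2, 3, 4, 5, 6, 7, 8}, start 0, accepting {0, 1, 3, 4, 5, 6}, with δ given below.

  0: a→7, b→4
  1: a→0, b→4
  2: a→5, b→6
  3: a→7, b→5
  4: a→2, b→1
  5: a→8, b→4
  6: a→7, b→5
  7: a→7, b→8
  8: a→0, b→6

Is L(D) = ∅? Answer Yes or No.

The empty string ε is accepted: the run 0 ends in the accepting state 0.
Since at least one string is accepted, L(D) is not empty.

No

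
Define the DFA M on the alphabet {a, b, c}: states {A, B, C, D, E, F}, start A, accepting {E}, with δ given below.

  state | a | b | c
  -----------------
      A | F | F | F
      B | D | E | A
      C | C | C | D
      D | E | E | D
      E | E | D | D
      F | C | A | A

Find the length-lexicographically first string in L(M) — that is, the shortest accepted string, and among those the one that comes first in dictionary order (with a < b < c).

A breadth-first search from A reaches an accepting state first via the path A → F → C → D → E on input aaca.
No string of length < 4 is accepted (BFS exhausts all shorter strings without reaching an accepting state), and aaca is the lexicographically least accepting string of length 4.

aaca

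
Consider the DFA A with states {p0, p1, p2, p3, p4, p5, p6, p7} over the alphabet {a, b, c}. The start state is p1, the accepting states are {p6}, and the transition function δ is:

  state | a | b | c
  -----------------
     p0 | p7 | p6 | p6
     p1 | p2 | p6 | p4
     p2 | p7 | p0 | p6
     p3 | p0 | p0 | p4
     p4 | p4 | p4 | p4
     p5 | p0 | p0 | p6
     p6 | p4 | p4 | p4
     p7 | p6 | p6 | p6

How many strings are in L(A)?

10

The useful subgraph on states {p0, p1, p2, p6, p7} is acyclic, so L(A) is finite; the longest accepting path visits 5 useful states, giving maximum string length 4.
Counting accepting paths from p1 by length: 1 of length 1, 1 of length 2, 5 of length 3, 3 of length 4. Total 10.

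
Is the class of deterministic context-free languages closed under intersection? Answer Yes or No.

DCFLs are closed under complement (normalise the DPDA to read all of its input, then flip the verdict). If they were also closed under intersection, De Morgan would make them closed under union; but {aⁿbⁿ : n≥0} and {aⁿb²ⁿ : n≥0} are DCFLs (push the a's; pop one per b, respectively one per two b's) whose union no deterministic PDA accepts: a DPDA for it would have a single run on aⁿb²ⁿ, accepting after the prefix aⁿbⁿ and accepting again after n more b's; an ordinary PDA that simulates it on a's and b's and, at any moment when it is accepting, may switch to reading only a fresh letter c while feeding each c to the simulation as a b, would accept aⁱbʲcᵏ (k≥1) exactly when both aⁱbʲ and aⁱbʲ⁺ᵏ are in the language, i.e. its language intersected with the regular set a*b*c⁺ would be exactly {aⁿbⁿcⁿ : n≥1} — impossible, since context-free languages are closed under intersection with regular sets and {aⁿbⁿcⁿ} is not context-free.

No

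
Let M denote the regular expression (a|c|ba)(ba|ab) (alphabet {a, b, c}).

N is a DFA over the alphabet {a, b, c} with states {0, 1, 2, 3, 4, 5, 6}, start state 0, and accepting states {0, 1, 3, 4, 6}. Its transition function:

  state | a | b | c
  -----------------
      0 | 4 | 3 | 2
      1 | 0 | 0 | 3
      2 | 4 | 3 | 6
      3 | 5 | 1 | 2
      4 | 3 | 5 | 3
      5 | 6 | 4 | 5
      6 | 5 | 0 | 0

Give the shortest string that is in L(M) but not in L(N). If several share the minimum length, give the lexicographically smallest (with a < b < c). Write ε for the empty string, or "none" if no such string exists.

cab

The string cab is accepted by M but not by N.
No shorter string lies in the difference, and cab is the lexicographically first length-3 string in L(M) \ L(N).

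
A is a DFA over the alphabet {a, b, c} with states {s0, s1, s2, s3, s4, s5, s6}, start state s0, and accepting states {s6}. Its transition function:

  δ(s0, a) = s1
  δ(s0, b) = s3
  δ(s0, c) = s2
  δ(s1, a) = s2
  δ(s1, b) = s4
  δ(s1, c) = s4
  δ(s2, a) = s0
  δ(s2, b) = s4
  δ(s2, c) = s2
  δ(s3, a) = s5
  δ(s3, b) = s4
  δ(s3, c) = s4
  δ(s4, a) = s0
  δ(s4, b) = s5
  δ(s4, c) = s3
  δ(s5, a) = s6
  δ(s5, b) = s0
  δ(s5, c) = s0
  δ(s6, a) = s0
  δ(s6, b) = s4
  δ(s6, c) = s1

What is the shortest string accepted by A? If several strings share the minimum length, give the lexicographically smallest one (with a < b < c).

A breadth-first search from s0 reaches an accepting state first via the path s0 → s3 → s5 → s6 on input baa.
No string of length < 3 is accepted (BFS exhausts all shorter strings without reaching an accepting state), and baa is the lexicographically least accepting string of length 3.

baa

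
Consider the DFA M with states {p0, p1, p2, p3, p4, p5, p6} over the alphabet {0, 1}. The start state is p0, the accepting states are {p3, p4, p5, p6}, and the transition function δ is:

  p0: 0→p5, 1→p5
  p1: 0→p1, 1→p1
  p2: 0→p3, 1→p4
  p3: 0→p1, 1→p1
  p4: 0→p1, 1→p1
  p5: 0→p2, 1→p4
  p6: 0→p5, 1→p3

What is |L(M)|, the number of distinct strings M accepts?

8

The useful subgraph on states {p0, p2, p3, p4, p5} is acyclic, so L(M) is finite; the longest accepting path visits 4 useful states, giving maximum string length 3.
Counting accepting paths from p0 by length: 2 of length 1, 2 of length 2, 4 of length 3. Total 8.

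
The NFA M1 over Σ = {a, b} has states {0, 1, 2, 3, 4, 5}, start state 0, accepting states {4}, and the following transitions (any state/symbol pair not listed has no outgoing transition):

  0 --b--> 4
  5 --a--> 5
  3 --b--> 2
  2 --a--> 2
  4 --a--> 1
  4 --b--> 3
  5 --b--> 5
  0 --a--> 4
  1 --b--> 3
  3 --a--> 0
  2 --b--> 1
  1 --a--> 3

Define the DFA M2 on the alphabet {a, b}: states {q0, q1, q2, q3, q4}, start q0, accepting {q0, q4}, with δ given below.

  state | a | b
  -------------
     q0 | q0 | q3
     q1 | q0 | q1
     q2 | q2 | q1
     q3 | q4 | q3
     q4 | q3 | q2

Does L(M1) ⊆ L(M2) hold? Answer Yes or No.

No

The string b is in L(M1) but not in L(M2).
So L(M1) ⊄ L(M2).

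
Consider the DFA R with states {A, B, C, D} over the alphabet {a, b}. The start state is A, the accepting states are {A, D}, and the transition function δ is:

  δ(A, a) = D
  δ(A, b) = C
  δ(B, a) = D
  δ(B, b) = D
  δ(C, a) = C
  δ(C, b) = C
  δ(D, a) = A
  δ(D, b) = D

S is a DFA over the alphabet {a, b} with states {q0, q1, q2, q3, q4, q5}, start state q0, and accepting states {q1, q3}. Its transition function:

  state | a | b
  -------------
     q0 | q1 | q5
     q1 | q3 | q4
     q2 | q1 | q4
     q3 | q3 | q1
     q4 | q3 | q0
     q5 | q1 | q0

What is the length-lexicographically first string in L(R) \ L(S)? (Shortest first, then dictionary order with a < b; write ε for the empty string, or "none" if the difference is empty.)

The empty string ε is accepted by R but not by S.
Since ε is the unique shortest string, it is the required witness.

ε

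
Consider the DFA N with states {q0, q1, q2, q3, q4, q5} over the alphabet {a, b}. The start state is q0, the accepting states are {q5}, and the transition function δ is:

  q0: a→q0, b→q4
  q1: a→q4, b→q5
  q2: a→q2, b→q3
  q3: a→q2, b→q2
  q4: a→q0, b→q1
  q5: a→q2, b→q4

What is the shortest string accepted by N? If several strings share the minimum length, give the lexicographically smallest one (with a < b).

bbb

A breadth-first search from q0 reaches an accepting state first via the path q0 → q4 → q1 → q5 on input bbb.
No string of length < 3 is accepted (BFS exhausts all shorter strings without reaching an accepting state), and bbb is the lexicographically least accepting string of length 3.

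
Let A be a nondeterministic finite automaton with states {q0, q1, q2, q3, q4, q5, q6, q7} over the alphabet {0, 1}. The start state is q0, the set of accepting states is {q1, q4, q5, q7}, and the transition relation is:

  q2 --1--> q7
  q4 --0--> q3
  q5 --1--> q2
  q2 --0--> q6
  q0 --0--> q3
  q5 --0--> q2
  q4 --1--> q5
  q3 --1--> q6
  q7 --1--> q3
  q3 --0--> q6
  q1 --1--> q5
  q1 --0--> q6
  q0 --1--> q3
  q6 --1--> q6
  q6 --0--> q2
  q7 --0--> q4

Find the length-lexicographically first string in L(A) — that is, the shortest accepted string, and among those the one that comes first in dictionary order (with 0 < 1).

A breadth-first search from q0 reaches an accepting state first via the path q0 → q3 → q6 → q2 → q7 on input 0001.
No string of length < 4 is accepted (BFS exhausts all shorter strings without reaching an accepting state), and 0001 is the lexicographically least accepting string of length 4.

0001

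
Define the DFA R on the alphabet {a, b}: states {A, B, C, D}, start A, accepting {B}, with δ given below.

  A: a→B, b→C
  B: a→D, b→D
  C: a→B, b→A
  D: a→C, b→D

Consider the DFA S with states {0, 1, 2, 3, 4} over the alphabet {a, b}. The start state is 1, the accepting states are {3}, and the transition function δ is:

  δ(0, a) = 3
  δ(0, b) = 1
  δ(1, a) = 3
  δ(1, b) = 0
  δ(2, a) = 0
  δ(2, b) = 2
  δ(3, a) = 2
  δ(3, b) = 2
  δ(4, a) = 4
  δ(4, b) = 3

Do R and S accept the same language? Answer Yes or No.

Yes

Exploring the product automaton R × S from the start pair (A, 1), following both machines on each input symbol, reaches 4 state pairs: (A, 1), (B, 3), (C, 0), (D, 2).
R accepts in {B} and S accepts in {3}. In every reachable pair the two components are either both accepting — (B, 3) — or both non-accepting, so no string is accepted by exactly one of the machines: L(R) \ L(S) and L(S) \ L(R) are both empty.
Hence every string is accepted by R iff it is accepted by S, and the two languages coincide.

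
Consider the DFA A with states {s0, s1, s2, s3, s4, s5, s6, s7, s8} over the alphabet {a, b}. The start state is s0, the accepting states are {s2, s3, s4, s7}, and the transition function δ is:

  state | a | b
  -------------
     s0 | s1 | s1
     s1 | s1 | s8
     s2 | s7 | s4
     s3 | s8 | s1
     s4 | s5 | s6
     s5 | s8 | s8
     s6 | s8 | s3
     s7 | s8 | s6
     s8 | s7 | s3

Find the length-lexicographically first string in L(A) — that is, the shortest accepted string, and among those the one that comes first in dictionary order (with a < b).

A breadth-first search from s0 reaches an accepting state first via the path s0 → s1 → s8 → s7 on input aba.
No string of length < 3 is accepted (BFS exhausts all shorter strings without reaching an accepting state), and aba is the lexicographically least accepting string of length 3.

aba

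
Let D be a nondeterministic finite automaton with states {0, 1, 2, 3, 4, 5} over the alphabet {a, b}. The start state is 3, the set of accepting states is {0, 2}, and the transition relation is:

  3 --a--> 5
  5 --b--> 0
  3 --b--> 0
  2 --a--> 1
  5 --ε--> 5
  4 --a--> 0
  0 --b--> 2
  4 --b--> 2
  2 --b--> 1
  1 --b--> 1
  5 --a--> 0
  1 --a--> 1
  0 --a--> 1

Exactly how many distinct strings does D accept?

6

The useful subgraph on states {0, 2, 3, 5} is acyclic, so L(D) is finite; the longest accepting path visits 4 useful states, giving maximum string length 3.
Counting accepting paths from 3 by length: 1 of length 1, 3 of length 2, 2 of length 3. Total 6.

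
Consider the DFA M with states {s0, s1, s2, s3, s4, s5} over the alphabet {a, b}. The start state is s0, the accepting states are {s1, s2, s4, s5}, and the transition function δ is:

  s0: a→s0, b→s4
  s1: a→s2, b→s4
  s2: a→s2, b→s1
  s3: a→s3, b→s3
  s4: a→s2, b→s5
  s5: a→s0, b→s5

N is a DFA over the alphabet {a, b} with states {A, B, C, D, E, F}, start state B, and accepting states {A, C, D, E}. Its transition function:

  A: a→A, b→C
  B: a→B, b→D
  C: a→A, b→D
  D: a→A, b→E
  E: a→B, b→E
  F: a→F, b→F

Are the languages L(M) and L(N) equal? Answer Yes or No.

Exploring the product automaton M × N from the start pair (s0, B), following both machines on each input symbol, reaches 5 state pairs: (s0, B), (s4, D), (s2, A), (s5, E), (s1, C).
M accepts in {s1, s2, s4, s5} and N accepts in {A, C, D, E}. In every reachable pair the two components are either both accepting — (s4, D), (s2, A), (s5, E), (s1, C) — or both non-accepting, so no string is accepted by exactly one of the machines: L(M) \ L(N) and L(N) \ L(M) are both empty.
Hence every string is accepted by M iff it is accepted by N, and the two languages coincide.

Yes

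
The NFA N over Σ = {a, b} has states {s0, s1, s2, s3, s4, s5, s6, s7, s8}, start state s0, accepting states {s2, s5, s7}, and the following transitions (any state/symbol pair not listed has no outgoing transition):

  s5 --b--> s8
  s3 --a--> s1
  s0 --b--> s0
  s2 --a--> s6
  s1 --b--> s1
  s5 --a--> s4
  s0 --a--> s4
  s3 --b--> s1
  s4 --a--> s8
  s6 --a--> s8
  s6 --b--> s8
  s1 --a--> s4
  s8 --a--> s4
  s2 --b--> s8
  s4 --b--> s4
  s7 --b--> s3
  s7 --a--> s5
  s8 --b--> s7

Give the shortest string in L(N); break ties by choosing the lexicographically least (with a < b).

A breadth-first search from s0 reaches an accepting state first via the path s0 → s4 → s8 → s7 on input aab.
No string of length < 3 is accepted (BFS exhausts all shorter strings without reaching an accepting state), and aab is the lexicographically least accepting string of length 3.

aab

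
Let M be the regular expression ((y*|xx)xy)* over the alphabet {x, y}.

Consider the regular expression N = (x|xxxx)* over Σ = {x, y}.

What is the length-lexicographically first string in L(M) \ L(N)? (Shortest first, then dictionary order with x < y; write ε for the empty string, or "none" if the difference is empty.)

xy

The string xy is accepted by M but not by N.
No shorter string lies in the difference, and xy is the lexicographically first length-2 string in L(M) \ L(N).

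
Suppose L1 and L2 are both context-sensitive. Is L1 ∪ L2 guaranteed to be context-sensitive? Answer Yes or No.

Yes

A linear-bounded automaton can nondeterministically choose to simulate the LBA for L₁ or the LBA for L₂; equivalently, with disjoint nonterminals, S → S₁ | S₂ added to two noncontracting grammars is still noncontracting.
So the context-sensitive languages are closed under union.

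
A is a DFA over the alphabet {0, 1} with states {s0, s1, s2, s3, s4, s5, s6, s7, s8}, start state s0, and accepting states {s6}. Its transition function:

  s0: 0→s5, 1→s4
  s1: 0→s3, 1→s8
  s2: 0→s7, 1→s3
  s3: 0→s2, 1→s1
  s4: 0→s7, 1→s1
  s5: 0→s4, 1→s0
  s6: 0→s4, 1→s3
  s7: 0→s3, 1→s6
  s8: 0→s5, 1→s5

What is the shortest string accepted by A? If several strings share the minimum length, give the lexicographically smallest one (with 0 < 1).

101

A breadth-first search from s0 reaches an accepting state first via the path s0 → s4 → s7 → s6 on input 101.
No string of length < 3 is accepted (BFS exhausts all shorter strings without reaching an accepting state), and 101 is the lexicographically least accepting string of length 3.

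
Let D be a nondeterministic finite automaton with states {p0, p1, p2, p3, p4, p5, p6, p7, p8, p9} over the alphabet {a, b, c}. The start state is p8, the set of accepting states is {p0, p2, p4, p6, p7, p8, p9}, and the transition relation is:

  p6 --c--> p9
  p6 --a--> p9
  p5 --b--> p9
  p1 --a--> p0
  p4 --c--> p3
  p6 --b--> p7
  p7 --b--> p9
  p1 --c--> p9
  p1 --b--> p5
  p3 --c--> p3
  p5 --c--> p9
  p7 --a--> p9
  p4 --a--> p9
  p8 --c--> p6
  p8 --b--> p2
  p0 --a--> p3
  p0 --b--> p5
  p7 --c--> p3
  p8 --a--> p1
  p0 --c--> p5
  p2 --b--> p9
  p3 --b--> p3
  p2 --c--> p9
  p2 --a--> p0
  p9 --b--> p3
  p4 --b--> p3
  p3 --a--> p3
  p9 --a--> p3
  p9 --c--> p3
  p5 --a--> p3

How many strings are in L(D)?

23

The useful subgraph on states {p0, p1, p2, p5, p6, p7, p8, p9} is acyclic, so L(D) is finite; the longest accepting path visits 5 useful states, giving maximum string length 4.
Counting accepting paths from p8 by length: 1 of length 0, 2 of length 1, 8 of length 2, 4 of length 3, 8 of length 4. Total 23.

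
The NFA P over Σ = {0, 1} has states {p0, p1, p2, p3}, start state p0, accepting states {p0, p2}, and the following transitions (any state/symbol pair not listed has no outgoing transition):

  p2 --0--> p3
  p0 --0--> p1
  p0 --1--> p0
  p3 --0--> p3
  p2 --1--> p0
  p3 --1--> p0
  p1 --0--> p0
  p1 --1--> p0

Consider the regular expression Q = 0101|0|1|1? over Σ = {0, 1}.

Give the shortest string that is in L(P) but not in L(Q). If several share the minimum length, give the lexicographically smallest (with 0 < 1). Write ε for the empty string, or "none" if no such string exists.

The string 00 is accepted by P but not by Q.
No shorter string lies in the difference, and 00 is the lexicographically first length-2 string in L(P) \ L(Q).

00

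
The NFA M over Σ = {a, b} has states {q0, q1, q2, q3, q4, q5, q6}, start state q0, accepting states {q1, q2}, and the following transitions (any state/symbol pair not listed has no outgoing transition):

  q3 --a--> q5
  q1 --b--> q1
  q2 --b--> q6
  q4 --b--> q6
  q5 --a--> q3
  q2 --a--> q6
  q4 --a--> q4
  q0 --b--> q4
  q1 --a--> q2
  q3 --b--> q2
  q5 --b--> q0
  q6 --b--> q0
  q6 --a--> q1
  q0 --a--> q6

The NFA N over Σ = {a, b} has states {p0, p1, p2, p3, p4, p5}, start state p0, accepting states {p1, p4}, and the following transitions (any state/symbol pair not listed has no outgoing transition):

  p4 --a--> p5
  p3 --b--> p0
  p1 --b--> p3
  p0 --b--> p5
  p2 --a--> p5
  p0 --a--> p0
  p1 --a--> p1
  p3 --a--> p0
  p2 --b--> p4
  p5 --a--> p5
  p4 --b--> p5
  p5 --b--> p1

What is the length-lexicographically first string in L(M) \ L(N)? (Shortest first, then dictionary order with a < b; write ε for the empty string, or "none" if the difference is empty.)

The string aa is accepted by M but not by N.
No shorter string lies in the difference, and aa is the lexicographically first length-2 string in L(M) \ L(N).

aa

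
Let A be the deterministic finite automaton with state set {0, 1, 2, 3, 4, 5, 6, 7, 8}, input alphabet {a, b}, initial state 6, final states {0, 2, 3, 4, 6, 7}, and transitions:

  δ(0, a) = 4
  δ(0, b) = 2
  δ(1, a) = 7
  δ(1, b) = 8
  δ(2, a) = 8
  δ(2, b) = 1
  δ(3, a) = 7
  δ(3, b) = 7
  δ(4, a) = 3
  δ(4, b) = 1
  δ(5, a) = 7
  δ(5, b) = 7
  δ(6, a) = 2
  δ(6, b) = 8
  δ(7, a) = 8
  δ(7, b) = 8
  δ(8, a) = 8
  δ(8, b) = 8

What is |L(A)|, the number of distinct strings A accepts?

The useful subgraph on states {1, 2, 6, 7} is acyclic, so L(A) is finite; the longest accepting path visits 4 useful states, giving maximum string length 3.
Counting accepting paths from 6 by length: 1 of length 0, 1 of length 1, 1 of length 3. Total 3.

3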